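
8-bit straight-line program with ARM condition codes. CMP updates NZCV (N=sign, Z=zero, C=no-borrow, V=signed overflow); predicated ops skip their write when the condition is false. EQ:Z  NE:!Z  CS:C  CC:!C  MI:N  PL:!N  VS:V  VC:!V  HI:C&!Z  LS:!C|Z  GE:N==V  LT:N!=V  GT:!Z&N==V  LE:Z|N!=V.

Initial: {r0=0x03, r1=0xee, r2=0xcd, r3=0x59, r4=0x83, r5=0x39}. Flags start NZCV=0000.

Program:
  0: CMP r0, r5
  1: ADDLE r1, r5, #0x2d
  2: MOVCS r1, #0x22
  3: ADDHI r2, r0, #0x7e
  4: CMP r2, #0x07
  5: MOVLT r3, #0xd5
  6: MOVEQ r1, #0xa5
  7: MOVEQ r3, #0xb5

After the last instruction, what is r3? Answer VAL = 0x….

[0] flags=1000 → (cmp)
[1] flags=1000 LE?T → r1=0x66
[2] flags=1000 CS?F → skip
[3] flags=1000 HI?F → skip
[4] flags=1010 → (cmp)
[5] flags=1010 LT?T → r3=0xd5
[6] flags=1010 EQ?F → skip
[7] flags=1010 EQ?F → skip

VAL = 0xd5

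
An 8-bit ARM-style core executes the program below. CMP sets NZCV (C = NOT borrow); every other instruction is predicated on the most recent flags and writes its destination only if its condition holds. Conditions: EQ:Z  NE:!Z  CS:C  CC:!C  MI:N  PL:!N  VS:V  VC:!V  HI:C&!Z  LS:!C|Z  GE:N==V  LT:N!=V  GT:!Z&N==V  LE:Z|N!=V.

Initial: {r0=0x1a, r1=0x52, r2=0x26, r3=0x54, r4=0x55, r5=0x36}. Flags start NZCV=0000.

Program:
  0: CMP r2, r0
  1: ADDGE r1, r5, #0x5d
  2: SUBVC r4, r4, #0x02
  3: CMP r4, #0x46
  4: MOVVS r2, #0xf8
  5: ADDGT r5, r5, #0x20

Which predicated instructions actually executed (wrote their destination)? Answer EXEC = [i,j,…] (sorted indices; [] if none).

EXEC = [1,2,5]

[0] flags=0010 → (cmp)
[1] flags=0010 GE?T → r1=0x93
[2] flags=0010 VC?T → r4=0x53
[3] flags=0010 → (cmp)
[4] flags=0010 VS?F → skip
[5] flags=0010 GT?T → r5=0x56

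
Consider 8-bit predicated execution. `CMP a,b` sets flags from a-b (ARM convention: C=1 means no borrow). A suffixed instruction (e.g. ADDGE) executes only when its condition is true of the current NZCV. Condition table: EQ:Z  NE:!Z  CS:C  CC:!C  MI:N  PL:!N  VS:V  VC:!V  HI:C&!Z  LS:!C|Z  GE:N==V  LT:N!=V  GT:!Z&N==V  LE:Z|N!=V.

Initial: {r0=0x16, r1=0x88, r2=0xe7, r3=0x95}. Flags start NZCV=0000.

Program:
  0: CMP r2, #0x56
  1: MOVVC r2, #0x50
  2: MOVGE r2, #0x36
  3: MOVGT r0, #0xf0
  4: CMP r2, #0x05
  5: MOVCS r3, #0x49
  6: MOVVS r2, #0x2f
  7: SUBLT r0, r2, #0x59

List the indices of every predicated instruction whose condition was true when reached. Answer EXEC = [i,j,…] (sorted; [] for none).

[0] flags=1010 → (cmp)
[1] flags=1010 VC?T → r2=0x50
[2] flags=1010 GE?F → skip
[3] flags=1010 GT?F → skip
[4] flags=0010 → (cmp)
[5] flags=0010 CS?T → r3=0x49
[6] flags=0010 VS?F → skip
[7] flags=0010 LT?F → skip

EXEC = [1,5]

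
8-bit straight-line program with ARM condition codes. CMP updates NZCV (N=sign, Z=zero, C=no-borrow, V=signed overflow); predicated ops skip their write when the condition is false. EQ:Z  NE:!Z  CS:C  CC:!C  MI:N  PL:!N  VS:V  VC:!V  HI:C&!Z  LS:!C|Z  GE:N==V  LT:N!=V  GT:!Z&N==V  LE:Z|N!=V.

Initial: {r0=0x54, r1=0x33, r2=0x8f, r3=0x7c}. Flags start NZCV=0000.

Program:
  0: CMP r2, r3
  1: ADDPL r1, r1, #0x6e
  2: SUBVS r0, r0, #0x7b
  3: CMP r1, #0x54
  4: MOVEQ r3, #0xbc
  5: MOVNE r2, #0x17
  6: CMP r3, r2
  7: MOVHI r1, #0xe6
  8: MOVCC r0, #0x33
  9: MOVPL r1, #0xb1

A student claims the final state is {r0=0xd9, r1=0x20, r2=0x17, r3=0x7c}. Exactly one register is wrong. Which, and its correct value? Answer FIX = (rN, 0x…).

0: ✓ CMP  NZCV=0011
1: ✓ ADDPL  r1←0xa1
2: ✓ SUBVS  r0←0xd9
3: ✓ CMP  NZCV=0011
4: · MOVEQ
5: ✓ MOVNE  r2←0x17
6: ✓ CMP  NZCV=0010
7: ✓ MOVHI  r1←0xe6
8: · MOVCC
9: ✓ MOVPL  r1←0xb1

FIX = (r1, 0xb1)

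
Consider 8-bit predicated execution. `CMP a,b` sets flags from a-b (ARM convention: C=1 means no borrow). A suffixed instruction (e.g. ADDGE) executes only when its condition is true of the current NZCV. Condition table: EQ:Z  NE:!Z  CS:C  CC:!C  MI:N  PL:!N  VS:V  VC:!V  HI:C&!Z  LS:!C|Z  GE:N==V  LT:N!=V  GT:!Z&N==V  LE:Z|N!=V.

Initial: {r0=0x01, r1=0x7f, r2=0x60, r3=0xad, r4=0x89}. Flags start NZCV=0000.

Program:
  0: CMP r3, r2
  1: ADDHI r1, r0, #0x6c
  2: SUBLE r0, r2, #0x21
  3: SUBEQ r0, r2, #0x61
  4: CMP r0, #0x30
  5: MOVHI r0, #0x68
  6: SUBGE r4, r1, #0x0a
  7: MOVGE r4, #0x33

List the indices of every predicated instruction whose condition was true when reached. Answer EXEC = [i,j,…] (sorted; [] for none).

EXEC = [1,2,5,6,7]

[0] flags=0011 → (cmp)
[1] flags=0011 HI?T → r1=0x6d
[2] flags=0011 LE?T → r0=0x3f
[3] flags=0011 EQ?F → skip
[4] flags=0010 → (cmp)
[5] flags=0010 HI?T → r0=0x68
[6] flags=0010 GE?T → r4=0x63
[7] flags=0010 GE?T → r4=0x33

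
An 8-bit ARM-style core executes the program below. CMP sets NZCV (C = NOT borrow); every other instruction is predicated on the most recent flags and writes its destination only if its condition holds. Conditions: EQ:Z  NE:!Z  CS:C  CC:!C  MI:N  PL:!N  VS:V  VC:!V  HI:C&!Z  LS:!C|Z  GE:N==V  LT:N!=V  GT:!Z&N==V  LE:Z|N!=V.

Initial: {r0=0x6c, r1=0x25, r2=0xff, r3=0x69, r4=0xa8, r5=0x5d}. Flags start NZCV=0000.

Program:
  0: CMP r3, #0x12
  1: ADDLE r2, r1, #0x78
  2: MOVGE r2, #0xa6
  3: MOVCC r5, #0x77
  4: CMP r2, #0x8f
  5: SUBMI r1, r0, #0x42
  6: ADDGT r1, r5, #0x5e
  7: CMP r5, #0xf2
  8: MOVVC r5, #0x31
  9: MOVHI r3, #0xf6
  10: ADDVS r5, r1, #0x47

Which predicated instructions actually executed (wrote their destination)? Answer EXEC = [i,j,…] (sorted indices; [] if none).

EXEC = [2,6,8]

0: ✓ CMP  NZCV=0010
1: · ADDLE
2: ✓ MOVGE  r2←0xa6
3: · MOVCC
4: ✓ CMP  NZCV=0010
5: · SUBMI
6: ✓ ADDGT  r1←0xbb
7: ✓ CMP  NZCV=0000
8: ✓ MOVVC  r5←0x31
9: · MOVHI
10: · ADDVS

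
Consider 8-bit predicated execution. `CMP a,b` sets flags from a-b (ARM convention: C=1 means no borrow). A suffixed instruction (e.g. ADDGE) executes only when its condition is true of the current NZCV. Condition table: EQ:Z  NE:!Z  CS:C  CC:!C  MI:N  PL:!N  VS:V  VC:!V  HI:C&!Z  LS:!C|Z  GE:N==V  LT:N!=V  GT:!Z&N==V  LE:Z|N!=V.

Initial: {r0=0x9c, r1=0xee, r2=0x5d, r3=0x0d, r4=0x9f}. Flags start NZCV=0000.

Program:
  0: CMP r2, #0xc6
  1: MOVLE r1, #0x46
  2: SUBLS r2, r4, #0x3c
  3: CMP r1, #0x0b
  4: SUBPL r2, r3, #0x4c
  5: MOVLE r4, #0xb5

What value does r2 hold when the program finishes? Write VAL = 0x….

VAL = 0x63

0: ✓ CMP  NZCV=1001
1: · MOVLE
2: ✓ SUBLS  r2←0x63
3: ✓ CMP  NZCV=1010
4: · SUBPL
5: ✓ MOVLE  r4←0xb5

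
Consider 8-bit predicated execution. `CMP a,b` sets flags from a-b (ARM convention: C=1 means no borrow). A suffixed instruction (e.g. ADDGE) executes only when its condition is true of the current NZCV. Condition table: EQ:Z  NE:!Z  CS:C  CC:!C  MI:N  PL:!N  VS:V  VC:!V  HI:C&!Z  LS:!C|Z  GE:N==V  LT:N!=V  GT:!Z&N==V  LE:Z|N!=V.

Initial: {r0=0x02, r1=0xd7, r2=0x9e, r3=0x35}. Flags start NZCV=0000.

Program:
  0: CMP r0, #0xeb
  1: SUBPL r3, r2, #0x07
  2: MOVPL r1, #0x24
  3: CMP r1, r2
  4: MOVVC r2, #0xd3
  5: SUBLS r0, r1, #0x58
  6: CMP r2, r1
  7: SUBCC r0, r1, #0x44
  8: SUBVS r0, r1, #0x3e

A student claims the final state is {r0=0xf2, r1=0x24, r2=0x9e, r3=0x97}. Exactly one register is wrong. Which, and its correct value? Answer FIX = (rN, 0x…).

FIX = (r0, 0xe6)

[0] flags=0000 → (cmp)
[1] flags=0000 PL?T → r3=0x97
[2] flags=0000 PL?T → r1=0x24
[3] flags=1001 → (cmp)
[4] flags=1001 VC?F → skip
[5] flags=1001 LS?T → r0=0xcc
[6] flags=0011 → (cmp)
[7] flags=0011 CC?F → skip
[8] flags=0011 VS?T → r0=0xe6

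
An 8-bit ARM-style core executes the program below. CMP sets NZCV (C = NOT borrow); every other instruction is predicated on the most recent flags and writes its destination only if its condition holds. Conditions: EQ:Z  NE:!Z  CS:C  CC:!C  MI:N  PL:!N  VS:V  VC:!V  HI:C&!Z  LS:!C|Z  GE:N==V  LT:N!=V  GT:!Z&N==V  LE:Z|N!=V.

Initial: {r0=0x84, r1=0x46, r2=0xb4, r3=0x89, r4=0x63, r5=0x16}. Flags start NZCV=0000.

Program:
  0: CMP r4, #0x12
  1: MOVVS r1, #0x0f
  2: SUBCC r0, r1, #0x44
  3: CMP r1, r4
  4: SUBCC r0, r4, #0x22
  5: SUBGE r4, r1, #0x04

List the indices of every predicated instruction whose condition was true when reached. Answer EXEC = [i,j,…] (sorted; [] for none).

EXEC = [4]

0: ✓ CMP  NZCV=0010
1: · MOVVS
2: · SUBCC
3: ✓ CMP  NZCV=1000
4: ✓ SUBCC  r0←0x41
5: · SUBGE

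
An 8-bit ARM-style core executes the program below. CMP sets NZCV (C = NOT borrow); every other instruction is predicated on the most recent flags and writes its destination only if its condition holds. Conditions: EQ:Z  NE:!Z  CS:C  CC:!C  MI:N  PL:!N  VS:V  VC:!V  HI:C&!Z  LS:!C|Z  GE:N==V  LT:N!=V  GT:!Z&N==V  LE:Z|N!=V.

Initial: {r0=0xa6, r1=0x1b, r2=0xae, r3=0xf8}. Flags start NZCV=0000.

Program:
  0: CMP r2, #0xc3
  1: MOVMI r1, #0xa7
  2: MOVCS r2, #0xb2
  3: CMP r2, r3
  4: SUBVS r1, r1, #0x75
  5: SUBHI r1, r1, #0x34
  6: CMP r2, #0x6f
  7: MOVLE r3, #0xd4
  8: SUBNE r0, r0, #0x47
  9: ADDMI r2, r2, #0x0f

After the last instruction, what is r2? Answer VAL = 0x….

[0] flags=1000 → (cmp)
[1] flags=1000 MI?T → r1=0xa7
[2] flags=1000 CS?F → skip
[3] flags=1000 → (cmp)
[4] flags=1000 VS?F → skip
[5] flags=1000 HI?F → skip
[6] flags=0011 → (cmp)
[7] flags=0011 LE?T → r3=0xd4
[8] flags=0011 NE?T → r0=0x5f
[9] flags=0011 MI?F → skip

VAL = 0xae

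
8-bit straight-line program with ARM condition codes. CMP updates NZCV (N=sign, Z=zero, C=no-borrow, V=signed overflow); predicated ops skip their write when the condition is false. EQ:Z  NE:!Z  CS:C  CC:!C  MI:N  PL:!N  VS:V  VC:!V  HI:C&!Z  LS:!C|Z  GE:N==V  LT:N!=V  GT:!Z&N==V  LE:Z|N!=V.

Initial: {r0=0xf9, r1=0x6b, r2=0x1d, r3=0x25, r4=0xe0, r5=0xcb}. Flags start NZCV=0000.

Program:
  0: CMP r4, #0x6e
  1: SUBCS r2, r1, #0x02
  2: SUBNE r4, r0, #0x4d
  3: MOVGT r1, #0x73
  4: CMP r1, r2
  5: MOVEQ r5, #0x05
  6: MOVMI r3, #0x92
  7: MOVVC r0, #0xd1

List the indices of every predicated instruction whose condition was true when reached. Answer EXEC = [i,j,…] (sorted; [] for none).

[0] flags=0011 → (cmp)
[1] flags=0011 CS?T → r2=0x69
[2] flags=0011 NE?T → r4=0xac
[3] flags=0011 GT?F → skip
[4] flags=0010 → (cmp)
[5] flags=0010 EQ?F → skip
[6] flags=0010 MI?F → skip
[7] flags=0010 VC?T → r0=0xd1

EXEC = [1,2,7]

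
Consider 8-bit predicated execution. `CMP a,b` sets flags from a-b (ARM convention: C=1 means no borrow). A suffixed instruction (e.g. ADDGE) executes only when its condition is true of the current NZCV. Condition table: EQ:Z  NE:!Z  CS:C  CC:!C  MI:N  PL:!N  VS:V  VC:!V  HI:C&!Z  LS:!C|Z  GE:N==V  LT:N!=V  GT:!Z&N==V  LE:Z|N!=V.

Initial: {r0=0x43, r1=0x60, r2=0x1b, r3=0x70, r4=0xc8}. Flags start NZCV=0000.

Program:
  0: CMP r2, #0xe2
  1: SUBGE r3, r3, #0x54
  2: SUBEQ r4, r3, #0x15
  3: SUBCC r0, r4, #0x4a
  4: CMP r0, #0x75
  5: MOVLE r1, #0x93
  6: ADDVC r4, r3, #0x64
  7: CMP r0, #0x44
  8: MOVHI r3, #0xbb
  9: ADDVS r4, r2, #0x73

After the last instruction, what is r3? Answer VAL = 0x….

0: ✓ CMP  NZCV=0000
1: ✓ SUBGE  r3←0x1c
2: · SUBEQ
3: ✓ SUBCC  r0←0x7e
4: ✓ CMP  NZCV=0010
5: · MOVLE
6: ✓ ADDVC  r4←0x80
7: ✓ CMP  NZCV=0010
8: ✓ MOVHI  r3←0xbb
9: · ADDVS

VAL = 0xbb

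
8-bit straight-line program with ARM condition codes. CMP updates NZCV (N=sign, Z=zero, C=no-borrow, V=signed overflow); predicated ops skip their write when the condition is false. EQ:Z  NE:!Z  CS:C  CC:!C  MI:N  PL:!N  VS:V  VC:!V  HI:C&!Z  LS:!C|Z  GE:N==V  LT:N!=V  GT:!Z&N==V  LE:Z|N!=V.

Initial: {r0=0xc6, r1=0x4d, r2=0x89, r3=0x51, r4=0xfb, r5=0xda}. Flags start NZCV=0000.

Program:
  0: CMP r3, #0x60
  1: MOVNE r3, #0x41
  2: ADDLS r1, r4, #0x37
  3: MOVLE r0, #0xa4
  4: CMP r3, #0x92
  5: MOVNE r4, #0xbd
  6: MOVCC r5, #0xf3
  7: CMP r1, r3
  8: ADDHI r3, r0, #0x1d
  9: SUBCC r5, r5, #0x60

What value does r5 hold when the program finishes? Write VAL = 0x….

[0] flags=1000 → (cmp)
[1] flags=1000 NE?T → r3=0x41
[2] flags=1000 LS?T → r1=0x32
[3] flags=1000 LE?T → r0=0xa4
[4] flags=1001 → (cmp)
[5] flags=1001 NE?T → r4=0xbd
[6] flags=1001 CC?T → r5=0xf3
[7] flags=1000 → (cmp)
[8] flags=1000 HI?F → skip
[9] flags=1000 CC?T → r5=0x93

VAL = 0x93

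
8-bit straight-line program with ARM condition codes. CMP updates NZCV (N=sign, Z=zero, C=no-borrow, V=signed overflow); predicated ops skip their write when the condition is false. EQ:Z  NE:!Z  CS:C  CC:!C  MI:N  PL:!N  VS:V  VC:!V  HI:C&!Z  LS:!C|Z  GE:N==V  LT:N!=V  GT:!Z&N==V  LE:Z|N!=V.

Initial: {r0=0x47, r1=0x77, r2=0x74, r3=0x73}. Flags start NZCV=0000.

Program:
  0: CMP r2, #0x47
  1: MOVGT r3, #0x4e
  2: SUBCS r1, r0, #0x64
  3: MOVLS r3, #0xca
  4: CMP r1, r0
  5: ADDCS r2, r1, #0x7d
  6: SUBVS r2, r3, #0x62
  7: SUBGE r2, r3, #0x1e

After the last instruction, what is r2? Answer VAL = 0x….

[0] flags=0010 → (cmp)
[1] flags=0010 GT?T → r3=0x4e
[2] flags=0010 CS?T → r1=0xe3
[3] flags=0010 LS?F → skip
[4] flags=1010 → (cmp)
[5] flags=1010 CS?T → r2=0x60
[6] flags=1010 VS?F → skip
[7] flags=1010 GE?F → skip

VAL = 0x60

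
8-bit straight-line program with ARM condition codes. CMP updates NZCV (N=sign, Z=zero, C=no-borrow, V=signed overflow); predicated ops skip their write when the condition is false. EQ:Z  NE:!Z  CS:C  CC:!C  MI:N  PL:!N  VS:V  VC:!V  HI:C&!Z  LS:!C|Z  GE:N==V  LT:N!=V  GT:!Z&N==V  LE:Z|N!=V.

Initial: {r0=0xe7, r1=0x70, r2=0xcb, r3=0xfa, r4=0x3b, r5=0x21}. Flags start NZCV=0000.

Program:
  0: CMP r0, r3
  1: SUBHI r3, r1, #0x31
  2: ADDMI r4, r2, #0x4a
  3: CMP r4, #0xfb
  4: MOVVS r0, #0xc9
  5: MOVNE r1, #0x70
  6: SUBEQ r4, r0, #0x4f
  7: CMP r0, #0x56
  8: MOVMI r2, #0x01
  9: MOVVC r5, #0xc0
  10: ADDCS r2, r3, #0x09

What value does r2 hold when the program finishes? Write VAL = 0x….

0: ✓ CMP  NZCV=1000
1: · SUBHI
2: ✓ ADDMI  r4←0x15
3: ✓ CMP  NZCV=0000
4: · MOVVS
5: ✓ MOVNE  r1←0x70
6: · SUBEQ
7: ✓ CMP  NZCV=1010
8: ✓ MOVMI  r2←0x01
9: ✓ MOVVC  r5←0xc0
10: ✓ ADDCS  r2←0x03

VAL = 0x03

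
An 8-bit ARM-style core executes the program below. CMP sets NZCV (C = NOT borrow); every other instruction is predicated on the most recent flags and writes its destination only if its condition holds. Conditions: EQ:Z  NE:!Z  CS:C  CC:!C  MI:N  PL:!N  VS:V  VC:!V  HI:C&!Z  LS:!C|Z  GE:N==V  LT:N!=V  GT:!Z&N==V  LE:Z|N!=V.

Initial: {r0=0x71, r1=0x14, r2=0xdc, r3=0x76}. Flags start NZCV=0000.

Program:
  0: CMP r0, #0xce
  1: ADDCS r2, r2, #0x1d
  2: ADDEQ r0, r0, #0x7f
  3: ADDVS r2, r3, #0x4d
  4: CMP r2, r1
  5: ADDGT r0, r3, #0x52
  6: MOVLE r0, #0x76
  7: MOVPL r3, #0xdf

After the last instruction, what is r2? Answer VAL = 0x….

VAL = 0xc3

0: ✓ CMP  NZCV=1001
1: · ADDCS
2: · ADDEQ
3: ✓ ADDVS  r2←0xc3
4: ✓ CMP  NZCV=1010
5: · ADDGT
6: ✓ MOVLE  r0←0x76
7: · MOVPL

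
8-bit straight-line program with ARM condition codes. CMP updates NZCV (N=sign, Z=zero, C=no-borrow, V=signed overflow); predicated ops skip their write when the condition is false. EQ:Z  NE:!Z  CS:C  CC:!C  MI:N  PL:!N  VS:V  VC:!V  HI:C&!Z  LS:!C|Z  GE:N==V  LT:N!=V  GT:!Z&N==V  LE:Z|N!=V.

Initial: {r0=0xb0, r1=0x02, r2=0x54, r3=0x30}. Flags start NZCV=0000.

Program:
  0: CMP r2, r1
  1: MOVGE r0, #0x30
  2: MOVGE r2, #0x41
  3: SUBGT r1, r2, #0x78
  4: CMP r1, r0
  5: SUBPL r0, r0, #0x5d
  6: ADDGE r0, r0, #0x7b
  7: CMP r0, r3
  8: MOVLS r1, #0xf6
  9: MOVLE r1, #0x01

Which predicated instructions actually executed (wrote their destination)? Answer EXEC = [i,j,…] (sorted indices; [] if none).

0: ✓ CMP  NZCV=0010
1: ✓ MOVGE  r0←0x30
2: ✓ MOVGE  r2←0x41
3: ✓ SUBGT  r1←0xc9
4: ✓ CMP  NZCV=1010
5: · SUBPL
6: · ADDGE
7: ✓ CMP  NZCV=0110
8: ✓ MOVLS  r1←0xf6
9: ✓ MOVLE  r1←0x01

EXEC = [1,2,3,8,9]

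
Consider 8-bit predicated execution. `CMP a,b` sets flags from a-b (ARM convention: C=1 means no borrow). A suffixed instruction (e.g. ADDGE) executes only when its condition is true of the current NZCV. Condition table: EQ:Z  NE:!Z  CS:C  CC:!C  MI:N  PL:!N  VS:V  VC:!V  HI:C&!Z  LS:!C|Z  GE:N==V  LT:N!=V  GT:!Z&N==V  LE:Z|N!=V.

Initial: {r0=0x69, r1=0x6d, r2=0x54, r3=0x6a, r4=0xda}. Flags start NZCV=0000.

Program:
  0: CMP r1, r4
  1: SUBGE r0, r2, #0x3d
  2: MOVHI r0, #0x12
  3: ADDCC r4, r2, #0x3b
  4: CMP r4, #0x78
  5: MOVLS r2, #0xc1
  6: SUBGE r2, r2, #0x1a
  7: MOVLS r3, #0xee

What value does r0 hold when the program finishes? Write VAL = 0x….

[0] flags=1001 → (cmp)
[1] flags=1001 GE?T → r0=0x17
[2] flags=1001 HI?F → skip
[3] flags=1001 CC?T → r4=0x8f
[4] flags=0011 → (cmp)
[5] flags=0011 LS?F → skip
[6] flags=0011 GE?F → skip
[7] flags=0011 LS?F → skip

VAL = 0x17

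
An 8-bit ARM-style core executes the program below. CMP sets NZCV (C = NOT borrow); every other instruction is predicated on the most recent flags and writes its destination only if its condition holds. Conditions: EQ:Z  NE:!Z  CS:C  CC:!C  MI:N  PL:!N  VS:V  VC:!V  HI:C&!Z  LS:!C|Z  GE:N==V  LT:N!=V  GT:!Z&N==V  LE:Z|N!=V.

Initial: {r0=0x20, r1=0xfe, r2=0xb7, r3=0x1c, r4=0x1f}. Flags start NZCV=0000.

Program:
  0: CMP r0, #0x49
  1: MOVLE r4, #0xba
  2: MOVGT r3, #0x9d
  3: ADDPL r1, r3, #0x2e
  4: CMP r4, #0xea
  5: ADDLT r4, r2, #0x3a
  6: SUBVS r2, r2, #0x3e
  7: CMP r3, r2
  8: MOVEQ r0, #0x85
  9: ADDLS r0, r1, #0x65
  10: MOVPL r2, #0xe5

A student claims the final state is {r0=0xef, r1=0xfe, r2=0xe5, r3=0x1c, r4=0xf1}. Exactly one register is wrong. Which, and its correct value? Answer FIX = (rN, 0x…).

FIX = (r0, 0x63)

0: ✓ CMP  NZCV=1000
1: ✓ MOVLE  r4←0xba
2: · MOVGT
3: · ADDPL
4: ✓ CMP  NZCV=1000
5: ✓ ADDLT  r4←0xf1
6: · SUBVS
7: ✓ CMP  NZCV=0000
8: · MOVEQ
9: ✓ ADDLS  r0←0x63
10: ✓ MOVPL  r2←0xe5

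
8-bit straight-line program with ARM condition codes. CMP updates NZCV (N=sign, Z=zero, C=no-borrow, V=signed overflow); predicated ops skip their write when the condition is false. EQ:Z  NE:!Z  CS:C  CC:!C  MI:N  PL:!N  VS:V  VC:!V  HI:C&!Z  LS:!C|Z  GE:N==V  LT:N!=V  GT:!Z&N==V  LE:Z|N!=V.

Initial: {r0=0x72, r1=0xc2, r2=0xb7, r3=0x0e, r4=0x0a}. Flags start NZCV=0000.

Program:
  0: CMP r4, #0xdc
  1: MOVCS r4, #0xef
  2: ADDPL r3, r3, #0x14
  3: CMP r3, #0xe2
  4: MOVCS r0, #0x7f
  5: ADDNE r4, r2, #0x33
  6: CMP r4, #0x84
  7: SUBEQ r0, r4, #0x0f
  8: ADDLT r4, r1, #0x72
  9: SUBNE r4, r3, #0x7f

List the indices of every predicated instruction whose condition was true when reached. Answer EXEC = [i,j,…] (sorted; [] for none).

EXEC = [2,5,9]

0: ✓ CMP  NZCV=0000
1: · MOVCS
2: ✓ ADDPL  r3←0x22
3: ✓ CMP  NZCV=0000
4: · MOVCS
5: ✓ ADDNE  r4←0xea
6: ✓ CMP  NZCV=0010
7: · SUBEQ
8: · ADDLT
9: ✓ SUBNE  r4←0xa3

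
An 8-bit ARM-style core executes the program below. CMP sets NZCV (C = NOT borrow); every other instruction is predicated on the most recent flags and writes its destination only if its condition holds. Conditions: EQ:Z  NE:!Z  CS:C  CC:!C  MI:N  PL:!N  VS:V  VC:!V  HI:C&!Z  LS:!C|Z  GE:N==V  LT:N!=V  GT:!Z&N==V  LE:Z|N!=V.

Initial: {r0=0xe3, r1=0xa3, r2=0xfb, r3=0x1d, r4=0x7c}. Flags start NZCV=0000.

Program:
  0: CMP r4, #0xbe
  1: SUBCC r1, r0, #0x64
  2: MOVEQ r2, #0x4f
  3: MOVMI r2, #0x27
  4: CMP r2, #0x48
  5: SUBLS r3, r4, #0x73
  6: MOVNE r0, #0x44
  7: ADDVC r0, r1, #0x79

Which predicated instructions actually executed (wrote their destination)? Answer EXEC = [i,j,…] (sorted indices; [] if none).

EXEC = [1,3,5,6,7]

[0] flags=1001 → (cmp)
[1] flags=1001 CC?T → r1=0x7f
[2] flags=1001 EQ?F → skip
[3] flags=1001 MI?T → r2=0x27
[4] flags=1000 → (cmp)
[5] flags=1000 LS?T → r3=0x09
[6] flags=1000 NE?T → r0=0x44
[7] flags=1000 VC?T → r0=0xf8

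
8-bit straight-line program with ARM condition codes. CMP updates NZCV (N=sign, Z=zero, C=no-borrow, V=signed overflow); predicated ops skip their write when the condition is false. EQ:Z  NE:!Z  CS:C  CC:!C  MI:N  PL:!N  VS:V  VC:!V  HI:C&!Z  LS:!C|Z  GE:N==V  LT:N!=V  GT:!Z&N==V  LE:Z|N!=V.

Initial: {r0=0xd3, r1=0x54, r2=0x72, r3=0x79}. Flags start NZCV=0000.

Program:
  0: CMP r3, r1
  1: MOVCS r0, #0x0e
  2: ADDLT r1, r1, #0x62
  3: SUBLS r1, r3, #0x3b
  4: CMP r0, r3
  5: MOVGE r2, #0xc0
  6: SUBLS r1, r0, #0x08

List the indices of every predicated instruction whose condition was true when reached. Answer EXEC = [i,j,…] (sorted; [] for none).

EXEC = [1,6]

[0] flags=0010 → (cmp)
[1] flags=0010 CS?T → r0=0x0e
[2] flags=0010 LT?F → skip
[3] flags=0010 LS?F → skip
[4] flags=1000 → (cmp)
[5] flags=1000 GE?F → skip
[6] flags=1000 LS?T → r1=0x06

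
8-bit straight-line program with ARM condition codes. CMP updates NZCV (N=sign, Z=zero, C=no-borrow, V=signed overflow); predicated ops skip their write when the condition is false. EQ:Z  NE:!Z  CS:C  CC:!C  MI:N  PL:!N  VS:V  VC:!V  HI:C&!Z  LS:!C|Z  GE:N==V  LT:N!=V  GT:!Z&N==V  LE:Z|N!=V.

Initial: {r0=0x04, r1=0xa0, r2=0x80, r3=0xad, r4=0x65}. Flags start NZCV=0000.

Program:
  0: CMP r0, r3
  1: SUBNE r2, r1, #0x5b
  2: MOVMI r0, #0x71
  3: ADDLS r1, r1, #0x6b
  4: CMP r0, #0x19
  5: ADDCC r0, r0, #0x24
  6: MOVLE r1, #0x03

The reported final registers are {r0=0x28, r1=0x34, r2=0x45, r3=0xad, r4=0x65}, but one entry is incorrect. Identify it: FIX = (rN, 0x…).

FIX = (r1, 0x03)

0: ✓ CMP  NZCV=0000
1: ✓ SUBNE  r2←0x45
2: · MOVMI
3: ✓ ADDLS  r1←0x0b
4: ✓ CMP  NZCV=1000
5: ✓ ADDCC  r0←0x28
6: ✓ MOVLE  r1←0x03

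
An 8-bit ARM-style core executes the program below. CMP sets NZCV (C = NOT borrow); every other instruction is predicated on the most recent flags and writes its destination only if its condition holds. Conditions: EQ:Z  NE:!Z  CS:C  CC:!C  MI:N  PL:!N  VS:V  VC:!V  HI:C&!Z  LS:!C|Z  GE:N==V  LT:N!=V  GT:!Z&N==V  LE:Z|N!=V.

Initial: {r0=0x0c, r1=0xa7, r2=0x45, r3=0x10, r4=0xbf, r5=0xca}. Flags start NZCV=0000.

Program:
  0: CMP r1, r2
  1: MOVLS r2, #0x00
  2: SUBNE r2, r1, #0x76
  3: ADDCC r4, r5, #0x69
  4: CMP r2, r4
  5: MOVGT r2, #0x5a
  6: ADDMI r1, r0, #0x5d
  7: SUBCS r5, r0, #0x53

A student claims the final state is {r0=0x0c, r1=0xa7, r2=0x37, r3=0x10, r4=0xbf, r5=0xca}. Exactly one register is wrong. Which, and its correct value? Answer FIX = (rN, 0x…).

FIX = (r2, 0x5a)

0: ✓ CMP  NZCV=0011
1: · MOVLS
2: ✓ SUBNE  r2←0x31
3: · ADDCC
4: ✓ CMP  NZCV=0000
5: ✓ MOVGT  r2←0x5a
6: · ADDMI
7: · SUBCS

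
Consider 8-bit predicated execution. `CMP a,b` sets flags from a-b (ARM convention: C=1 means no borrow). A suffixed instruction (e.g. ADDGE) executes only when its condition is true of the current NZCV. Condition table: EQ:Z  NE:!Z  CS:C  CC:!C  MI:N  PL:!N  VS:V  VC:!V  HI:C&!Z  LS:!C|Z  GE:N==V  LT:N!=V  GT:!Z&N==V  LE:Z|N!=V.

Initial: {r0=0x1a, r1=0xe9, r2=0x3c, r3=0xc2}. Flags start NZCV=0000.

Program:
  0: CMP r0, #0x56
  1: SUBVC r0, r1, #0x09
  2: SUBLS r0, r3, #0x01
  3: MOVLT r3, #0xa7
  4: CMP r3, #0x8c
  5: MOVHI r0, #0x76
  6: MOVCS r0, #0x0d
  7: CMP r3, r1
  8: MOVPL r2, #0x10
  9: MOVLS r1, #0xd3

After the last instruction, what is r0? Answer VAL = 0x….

VAL = 0x0d

0: ✓ CMP  NZCV=1000
1: ✓ SUBVC  r0←0xe0
2: ✓ SUBLS  r0←0xc1
3: ✓ MOVLT  r3←0xa7
4: ✓ CMP  NZCV=0010
5: ✓ MOVHI  r0←0x76
6: ✓ MOVCS  r0←0x0d
7: ✓ CMP  NZCV=1000
8: · MOVPL
9: ✓ MOVLS  r1←0xd3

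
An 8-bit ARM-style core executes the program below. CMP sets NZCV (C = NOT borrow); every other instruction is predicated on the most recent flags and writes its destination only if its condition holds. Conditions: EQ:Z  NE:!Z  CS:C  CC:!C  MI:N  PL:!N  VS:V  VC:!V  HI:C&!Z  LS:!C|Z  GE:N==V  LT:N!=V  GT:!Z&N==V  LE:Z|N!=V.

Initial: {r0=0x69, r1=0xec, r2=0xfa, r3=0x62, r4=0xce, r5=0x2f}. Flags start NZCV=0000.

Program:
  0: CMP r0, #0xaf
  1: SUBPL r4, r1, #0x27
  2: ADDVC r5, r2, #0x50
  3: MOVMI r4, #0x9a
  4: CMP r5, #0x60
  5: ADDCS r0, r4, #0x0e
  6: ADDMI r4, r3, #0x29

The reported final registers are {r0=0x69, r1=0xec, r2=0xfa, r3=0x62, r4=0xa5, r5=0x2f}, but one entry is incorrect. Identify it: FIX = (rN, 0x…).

FIX = (r4, 0x8b)

0: ✓ CMP  NZCV=1001
1: · SUBPL
2: · ADDVC
3: ✓ MOVMI  r4←0x9a
4: ✓ CMP  NZCV=1000
5: · ADDCS
6: ✓ ADDMI  r4←0x8b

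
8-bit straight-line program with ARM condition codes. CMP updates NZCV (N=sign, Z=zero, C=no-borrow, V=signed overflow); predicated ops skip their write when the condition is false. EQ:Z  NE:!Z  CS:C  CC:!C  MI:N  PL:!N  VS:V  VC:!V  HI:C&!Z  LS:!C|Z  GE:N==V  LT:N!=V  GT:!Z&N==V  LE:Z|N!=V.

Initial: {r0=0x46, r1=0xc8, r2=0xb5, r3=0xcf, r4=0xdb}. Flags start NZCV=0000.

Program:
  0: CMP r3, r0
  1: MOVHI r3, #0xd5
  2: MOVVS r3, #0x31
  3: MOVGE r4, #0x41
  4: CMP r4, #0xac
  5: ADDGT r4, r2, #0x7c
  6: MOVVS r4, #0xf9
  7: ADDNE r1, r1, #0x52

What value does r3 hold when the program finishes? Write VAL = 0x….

[0] flags=1010 → (cmp)
[1] flags=1010 HI?T → r3=0xd5
[2] flags=1010 VS?F → skip
[3] flags=1010 GE?F → skip
[4] flags=0010 → (cmp)
[5] flags=0010 GT?T → r4=0x31
[6] flags=0010 VS?F → skip
[7] flags=0010 NE?T → r1=0x1a

VAL = 0xd5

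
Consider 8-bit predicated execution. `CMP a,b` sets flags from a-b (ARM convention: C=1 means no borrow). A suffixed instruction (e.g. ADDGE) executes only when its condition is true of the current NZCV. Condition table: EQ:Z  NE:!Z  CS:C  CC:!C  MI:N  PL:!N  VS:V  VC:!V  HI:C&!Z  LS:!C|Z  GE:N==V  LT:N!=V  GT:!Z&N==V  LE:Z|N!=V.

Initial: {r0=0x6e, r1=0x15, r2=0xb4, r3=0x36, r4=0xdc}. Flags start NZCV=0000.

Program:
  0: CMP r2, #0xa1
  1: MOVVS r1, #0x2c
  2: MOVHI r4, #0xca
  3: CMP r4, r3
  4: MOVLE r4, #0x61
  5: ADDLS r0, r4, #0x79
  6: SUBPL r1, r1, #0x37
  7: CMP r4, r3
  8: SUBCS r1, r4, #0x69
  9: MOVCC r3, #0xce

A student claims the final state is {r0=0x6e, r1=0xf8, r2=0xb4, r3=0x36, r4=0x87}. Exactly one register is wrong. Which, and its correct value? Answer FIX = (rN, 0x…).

[0] flags=0010 → (cmp)
[1] flags=0010 VS?F → skip
[2] flags=0010 HI?T → r4=0xca
[3] flags=1010 → (cmp)
[4] flags=1010 LE?T → r4=0x61
[5] flags=1010 LS?F → skip
[6] flags=1010 PL?F → skip
[7] flags=0010 → (cmp)
[8] flags=0010 CS?T → r1=0xf8
[9] flags=0010 CC?F → skip

FIX = (r4, 0x61)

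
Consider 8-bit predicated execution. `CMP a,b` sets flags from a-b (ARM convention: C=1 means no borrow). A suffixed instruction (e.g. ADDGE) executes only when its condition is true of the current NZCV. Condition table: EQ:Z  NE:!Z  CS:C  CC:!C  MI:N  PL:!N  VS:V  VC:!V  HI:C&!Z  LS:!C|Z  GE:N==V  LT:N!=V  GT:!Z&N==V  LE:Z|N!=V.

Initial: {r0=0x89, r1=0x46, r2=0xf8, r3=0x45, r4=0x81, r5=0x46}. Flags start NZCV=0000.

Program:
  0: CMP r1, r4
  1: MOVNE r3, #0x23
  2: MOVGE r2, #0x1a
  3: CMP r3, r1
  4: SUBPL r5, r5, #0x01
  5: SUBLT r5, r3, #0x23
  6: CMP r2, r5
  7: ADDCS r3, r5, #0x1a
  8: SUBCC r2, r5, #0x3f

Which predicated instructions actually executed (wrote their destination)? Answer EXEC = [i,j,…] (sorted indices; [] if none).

[0] flags=1001 → (cmp)
[1] flags=1001 NE?T → r3=0x23
[2] flags=1001 GE?T → r2=0x1a
[3] flags=1000 → (cmp)
[4] flags=1000 PL?F → skip
[5] flags=1000 LT?T → r5=0x00
[6] flags=0010 → (cmp)
[7] flags=0010 CS?T → r3=0x1a
[8] flags=0010 CC?F → skip

EXEC = [1,2,5,7]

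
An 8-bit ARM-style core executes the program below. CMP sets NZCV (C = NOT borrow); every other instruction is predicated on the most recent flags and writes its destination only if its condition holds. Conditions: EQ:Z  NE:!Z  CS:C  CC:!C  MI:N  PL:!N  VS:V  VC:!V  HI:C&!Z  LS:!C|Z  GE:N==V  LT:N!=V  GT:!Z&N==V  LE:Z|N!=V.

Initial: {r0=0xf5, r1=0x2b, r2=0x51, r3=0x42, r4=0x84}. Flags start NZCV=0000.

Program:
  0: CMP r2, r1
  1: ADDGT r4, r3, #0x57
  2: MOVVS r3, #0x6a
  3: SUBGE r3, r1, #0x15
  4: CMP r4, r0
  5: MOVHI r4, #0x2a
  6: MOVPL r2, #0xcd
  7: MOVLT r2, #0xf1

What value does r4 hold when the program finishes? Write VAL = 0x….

VAL = 0x99

0: ✓ CMP  NZCV=0010
1: ✓ ADDGT  r4←0x99
2: · MOVVS
3: ✓ SUBGE  r3←0x16
4: ✓ CMP  NZCV=1000
5: · MOVHI
6: · MOVPL
7: ✓ MOVLT  r2←0xf1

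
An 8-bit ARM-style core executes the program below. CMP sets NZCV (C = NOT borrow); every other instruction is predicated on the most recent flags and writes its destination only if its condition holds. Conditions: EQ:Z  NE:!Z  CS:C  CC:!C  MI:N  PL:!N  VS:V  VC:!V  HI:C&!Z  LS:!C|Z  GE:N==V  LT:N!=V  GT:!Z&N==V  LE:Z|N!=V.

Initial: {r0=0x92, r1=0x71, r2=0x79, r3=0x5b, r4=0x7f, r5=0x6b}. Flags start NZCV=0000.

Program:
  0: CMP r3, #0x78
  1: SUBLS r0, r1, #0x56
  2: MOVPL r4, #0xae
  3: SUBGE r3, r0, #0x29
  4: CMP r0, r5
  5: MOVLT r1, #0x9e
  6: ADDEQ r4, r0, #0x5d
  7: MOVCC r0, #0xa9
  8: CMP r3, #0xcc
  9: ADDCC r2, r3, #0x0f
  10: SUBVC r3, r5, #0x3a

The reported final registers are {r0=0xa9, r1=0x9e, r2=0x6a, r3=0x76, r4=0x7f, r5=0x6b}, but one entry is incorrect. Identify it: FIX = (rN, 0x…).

0: ✓ CMP  NZCV=1000
1: ✓ SUBLS  r0←0x1b
2: · MOVPL
3: · SUBGE
4: ✓ CMP  NZCV=1000
5: ✓ MOVLT  r1←0x9e
6: · ADDEQ
7: ✓ MOVCC  r0←0xa9
8: ✓ CMP  NZCV=1001
9: ✓ ADDCC  r2←0x6a
10: · SUBVC

FIX = (r3, 0x5b)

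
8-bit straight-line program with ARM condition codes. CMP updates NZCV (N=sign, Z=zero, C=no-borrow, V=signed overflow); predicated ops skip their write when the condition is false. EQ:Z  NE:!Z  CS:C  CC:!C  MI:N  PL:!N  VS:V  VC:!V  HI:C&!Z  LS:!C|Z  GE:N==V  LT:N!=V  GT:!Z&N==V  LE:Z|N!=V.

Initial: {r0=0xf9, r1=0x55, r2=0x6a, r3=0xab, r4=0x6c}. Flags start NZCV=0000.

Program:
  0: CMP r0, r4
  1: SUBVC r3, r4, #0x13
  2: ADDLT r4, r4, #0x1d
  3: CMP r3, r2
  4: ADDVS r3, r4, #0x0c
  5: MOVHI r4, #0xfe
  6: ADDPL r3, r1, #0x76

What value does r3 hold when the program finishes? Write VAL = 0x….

0: ✓ CMP  NZCV=1010
1: ✓ SUBVC  r3←0x59
2: ✓ ADDLT  r4←0x89
3: ✓ CMP  NZCV=1000
4: · ADDVS
5: · MOVHI
6: · ADDPL

VAL = 0x59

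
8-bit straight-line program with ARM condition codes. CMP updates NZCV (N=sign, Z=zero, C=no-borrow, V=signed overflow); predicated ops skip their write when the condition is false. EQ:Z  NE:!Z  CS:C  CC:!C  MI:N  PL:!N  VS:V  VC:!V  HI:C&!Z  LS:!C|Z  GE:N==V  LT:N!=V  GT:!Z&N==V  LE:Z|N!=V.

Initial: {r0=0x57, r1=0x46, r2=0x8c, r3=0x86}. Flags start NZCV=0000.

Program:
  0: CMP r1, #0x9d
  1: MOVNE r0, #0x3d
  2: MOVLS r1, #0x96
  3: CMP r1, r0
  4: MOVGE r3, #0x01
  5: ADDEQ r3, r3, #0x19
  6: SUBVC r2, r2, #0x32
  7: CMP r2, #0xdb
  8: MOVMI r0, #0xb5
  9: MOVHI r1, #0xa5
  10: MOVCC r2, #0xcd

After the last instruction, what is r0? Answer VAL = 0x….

VAL = 0xb5

0: ✓ CMP  NZCV=1001
1: ✓ MOVNE  r0←0x3d
2: ✓ MOVLS  r1←0x96
3: ✓ CMP  NZCV=0011
4: · MOVGE
5: · ADDEQ
6: · SUBVC
7: ✓ CMP  NZCV=1000
8: ✓ MOVMI  r0←0xb5
9: · MOVHI
10: ✓ MOVCC  r2←0xcd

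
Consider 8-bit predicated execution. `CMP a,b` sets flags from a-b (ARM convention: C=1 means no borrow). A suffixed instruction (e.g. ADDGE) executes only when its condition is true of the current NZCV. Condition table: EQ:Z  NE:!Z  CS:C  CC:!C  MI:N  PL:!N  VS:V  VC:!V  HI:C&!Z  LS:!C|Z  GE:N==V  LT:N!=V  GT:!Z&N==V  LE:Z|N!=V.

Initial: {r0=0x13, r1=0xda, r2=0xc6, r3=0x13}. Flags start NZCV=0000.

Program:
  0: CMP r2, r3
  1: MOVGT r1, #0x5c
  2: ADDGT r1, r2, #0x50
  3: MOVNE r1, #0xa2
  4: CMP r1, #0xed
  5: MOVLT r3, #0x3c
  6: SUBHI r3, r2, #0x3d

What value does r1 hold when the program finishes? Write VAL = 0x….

VAL = 0xa2

0: ✓ CMP  NZCV=1010
1: · MOVGT
2: · ADDGT
3: ✓ MOVNE  r1←0xa2
4: ✓ CMP  NZCV=1000
5: ✓ MOVLT  r3←0x3c
6: · SUBHI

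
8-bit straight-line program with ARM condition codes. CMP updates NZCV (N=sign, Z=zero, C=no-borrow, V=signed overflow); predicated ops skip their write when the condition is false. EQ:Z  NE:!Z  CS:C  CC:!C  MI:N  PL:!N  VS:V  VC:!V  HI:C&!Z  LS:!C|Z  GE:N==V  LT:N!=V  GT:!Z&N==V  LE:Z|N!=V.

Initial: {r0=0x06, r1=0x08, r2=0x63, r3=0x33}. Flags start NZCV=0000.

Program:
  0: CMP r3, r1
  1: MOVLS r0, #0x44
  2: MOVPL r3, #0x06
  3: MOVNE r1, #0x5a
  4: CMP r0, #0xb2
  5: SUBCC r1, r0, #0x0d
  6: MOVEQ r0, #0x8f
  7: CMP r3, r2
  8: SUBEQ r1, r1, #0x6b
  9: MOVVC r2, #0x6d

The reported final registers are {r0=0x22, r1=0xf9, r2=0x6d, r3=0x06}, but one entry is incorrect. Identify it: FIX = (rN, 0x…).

0: ✓ CMP  NZCV=0010
1: · MOVLS
2: ✓ MOVPL  r3←0x06
3: ✓ MOVNE  r1←0x5a
4: ✓ CMP  NZCV=0000
5: ✓ SUBCC  r1←0xf9
6: · MOVEQ
7: ✓ CMP  NZCV=1000
8: · SUBEQ
9: ✓ MOVVC  r2←0x6d

FIX = (r0, 0x06)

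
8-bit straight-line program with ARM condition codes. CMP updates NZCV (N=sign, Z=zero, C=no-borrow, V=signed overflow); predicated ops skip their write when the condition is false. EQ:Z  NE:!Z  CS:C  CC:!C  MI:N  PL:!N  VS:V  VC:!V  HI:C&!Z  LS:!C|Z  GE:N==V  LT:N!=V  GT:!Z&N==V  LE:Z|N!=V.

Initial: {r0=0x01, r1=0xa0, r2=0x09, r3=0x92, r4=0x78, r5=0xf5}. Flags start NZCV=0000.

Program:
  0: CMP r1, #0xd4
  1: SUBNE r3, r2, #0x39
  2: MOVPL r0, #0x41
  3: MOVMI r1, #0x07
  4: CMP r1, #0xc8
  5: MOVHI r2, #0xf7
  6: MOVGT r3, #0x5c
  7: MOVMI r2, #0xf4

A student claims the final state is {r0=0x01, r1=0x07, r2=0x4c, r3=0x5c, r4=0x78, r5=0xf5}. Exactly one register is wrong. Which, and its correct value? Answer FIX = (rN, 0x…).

0: ✓ CMP  NZCV=1000
1: ✓ SUBNE  r3←0xd0
2: · MOVPL
3: ✓ MOVMI  r1←0x07
4: ✓ CMP  NZCV=0000
5: · MOVHI
6: ✓ MOVGT  r3←0x5c
7: · MOVMI

FIX = (r2, 0x09)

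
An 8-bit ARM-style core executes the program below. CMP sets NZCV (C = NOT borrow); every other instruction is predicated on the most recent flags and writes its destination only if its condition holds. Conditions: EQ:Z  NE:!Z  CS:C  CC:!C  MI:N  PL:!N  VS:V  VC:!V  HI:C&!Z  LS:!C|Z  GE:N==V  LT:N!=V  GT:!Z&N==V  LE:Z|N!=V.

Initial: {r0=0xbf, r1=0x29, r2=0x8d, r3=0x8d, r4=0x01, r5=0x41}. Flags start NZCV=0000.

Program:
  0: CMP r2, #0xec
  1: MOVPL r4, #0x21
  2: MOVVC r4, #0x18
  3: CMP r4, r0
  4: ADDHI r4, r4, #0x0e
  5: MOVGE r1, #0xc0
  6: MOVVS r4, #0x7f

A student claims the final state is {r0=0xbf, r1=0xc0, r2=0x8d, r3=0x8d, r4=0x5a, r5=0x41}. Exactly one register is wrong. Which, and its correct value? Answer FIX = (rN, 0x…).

FIX = (r4, 0x18)

[0] flags=1000 → (cmp)
[1] flags=1000 PL?F → skip
[2] flags=1000 VC?T → r4=0x18
[3] flags=0000 → (cmp)
[4] flags=0000 HI?F → skip
[5] flags=0000 GE?T → r1=0xc0
[6] flags=0000 VS?F → skip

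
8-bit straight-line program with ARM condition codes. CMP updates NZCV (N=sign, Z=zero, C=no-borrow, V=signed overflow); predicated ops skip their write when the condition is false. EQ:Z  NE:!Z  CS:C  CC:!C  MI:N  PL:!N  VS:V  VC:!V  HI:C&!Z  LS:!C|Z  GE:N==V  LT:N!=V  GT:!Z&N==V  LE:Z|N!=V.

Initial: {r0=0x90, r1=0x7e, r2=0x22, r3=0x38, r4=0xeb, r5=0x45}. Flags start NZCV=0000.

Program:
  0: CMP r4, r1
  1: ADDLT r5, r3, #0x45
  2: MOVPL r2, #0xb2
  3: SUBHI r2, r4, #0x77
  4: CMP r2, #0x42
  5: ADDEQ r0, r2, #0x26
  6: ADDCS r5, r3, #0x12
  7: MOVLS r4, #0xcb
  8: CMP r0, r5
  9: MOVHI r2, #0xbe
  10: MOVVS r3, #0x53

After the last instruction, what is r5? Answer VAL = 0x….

VAL = 0x4a

[0] flags=0011 → (cmp)
[1] flags=0011 LT?T → r5=0x7d
[2] flags=0011 PL?T → r2=0xb2
[3] flags=0011 HI?T → r2=0x74
[4] flags=0010 → (cmp)
[5] flags=0010 EQ?F → skip
[6] flags=0010 CS?T → r5=0x4a
[7] flags=0010 LS?F → skip
[8] flags=0011 → (cmp)
[9] flags=0011 HI?T → r2=0xbe
[10] flags=0011 VS?T → r3=0x53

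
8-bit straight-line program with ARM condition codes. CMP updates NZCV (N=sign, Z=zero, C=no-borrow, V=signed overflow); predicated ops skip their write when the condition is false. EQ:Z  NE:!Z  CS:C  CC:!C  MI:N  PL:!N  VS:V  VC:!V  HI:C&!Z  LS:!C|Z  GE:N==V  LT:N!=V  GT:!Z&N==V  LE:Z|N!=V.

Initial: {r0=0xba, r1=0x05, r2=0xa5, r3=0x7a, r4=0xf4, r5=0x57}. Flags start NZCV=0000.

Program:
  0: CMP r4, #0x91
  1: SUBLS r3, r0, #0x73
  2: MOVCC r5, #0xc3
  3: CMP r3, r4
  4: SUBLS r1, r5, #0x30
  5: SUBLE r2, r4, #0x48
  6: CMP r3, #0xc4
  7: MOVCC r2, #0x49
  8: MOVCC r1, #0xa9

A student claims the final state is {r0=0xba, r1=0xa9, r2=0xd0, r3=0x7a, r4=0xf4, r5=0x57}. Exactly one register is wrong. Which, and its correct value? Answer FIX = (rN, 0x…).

FIX = (r2, 0x49)

0: ✓ CMP  NZCV=0010
1: · SUBLS
2: · MOVCC
3: ✓ CMP  NZCV=1001
4: ✓ SUBLS  r1←0x27
5: · SUBLE
6: ✓ CMP  NZCV=1001
7: ✓ MOVCC  r2←0x49
8: ✓ MOVCC  r1←0xa9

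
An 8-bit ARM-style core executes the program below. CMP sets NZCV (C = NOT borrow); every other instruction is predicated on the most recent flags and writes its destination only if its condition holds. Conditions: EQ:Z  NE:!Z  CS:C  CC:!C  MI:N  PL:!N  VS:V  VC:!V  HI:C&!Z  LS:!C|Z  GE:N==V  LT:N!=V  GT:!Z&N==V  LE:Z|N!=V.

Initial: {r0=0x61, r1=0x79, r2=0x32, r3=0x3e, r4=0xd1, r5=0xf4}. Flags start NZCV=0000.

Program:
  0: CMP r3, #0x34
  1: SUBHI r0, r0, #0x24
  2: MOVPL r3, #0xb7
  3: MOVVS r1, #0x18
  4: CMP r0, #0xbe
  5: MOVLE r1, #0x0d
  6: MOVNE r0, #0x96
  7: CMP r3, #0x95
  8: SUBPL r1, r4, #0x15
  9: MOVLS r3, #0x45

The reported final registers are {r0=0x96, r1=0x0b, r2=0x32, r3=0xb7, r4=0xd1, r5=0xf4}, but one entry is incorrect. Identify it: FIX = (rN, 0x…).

FIX = (r1, 0xbc)

0: ✓ CMP  NZCV=0010
1: ✓ SUBHI  r0←0x3d
2: ✓ MOVPL  r3←0xb7
3: · MOVVS
4: ✓ CMP  NZCV=0000
5: · MOVLE
6: ✓ MOVNE  r0←0x96
7: ✓ CMP  NZCV=0010
8: ✓ SUBPL  r1←0xbc
9: · MOVLS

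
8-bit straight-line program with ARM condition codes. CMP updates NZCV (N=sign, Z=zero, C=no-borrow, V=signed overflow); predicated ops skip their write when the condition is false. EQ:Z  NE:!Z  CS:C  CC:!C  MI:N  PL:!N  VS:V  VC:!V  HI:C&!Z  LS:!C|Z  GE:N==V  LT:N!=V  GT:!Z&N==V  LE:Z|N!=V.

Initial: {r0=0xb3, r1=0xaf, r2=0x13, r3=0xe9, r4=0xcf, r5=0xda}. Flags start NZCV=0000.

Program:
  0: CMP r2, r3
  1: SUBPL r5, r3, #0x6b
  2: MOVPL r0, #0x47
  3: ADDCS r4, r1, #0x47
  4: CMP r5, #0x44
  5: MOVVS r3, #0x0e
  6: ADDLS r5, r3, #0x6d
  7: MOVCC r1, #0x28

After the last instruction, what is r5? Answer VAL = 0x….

[0] flags=0000 → (cmp)
[1] flags=0000 PL?T → r5=0x7e
[2] flags=0000 PL?T → r0=0x47
[3] flags=0000 CS?F → skip
[4] flags=0010 → (cmp)
[5] flags=0010 VS?F → skip
[6] flags=0010 LS?F → skip
[7] flags=0010 CC?F → skip

VAL = 0x7e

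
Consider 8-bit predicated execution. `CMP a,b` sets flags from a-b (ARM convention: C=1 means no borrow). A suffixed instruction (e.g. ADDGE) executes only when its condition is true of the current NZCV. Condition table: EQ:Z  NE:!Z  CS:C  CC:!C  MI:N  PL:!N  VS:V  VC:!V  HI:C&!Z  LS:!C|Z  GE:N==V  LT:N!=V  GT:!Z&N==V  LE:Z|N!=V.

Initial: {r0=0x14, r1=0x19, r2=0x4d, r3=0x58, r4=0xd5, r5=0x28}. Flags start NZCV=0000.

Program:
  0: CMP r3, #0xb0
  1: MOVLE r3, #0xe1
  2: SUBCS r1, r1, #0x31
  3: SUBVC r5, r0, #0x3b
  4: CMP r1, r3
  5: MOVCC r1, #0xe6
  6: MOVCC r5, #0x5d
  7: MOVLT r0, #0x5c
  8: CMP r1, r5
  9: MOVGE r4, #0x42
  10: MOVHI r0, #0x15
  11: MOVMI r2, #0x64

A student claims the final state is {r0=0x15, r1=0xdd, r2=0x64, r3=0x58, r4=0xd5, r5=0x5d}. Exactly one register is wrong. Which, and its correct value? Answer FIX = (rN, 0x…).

FIX = (r1, 0xe6)

[0] flags=1001 → (cmp)
[1] flags=1001 LE?F → skip
[2] flags=1001 CS?F → skip
[3] flags=1001 VC?F → skip
[4] flags=1000 → (cmp)
[5] flags=1000 CC?T → r1=0xe6
[6] flags=1000 CC?T → r5=0x5d
[7] flags=1000 LT?T → r0=0x5c
[8] flags=1010 → (cmp)
[9] flags=1010 GE?F → skip
[10] flags=1010 HI?T → r0=0x15
[11] flags=1010 MI?T → r2=0x64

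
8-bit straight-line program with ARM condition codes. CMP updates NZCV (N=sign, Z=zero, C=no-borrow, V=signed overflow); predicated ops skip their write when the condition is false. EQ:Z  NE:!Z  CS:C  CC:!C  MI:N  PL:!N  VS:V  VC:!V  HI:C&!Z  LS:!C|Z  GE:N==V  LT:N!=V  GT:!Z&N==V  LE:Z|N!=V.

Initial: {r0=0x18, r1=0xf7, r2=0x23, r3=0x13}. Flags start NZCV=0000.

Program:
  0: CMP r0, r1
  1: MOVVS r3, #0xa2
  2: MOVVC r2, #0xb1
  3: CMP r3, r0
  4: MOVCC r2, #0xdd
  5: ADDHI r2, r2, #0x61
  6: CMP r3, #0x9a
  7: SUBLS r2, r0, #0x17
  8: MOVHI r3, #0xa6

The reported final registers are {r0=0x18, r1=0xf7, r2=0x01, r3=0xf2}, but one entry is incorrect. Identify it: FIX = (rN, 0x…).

FIX = (r3, 0x13)

[0] flags=0000 → (cmp)
[1] flags=0000 VS?F → skip
[2] flags=0000 VC?T → r2=0xb1
[3] flags=1000 → (cmp)
[4] flags=1000 CC?T → r2=0xdd
[5] flags=1000 HI?F → skip
[6] flags=0000 → (cmp)
[7] flags=0000 LS?T → r2=0x01
[8] flags=0000 HI?F → skip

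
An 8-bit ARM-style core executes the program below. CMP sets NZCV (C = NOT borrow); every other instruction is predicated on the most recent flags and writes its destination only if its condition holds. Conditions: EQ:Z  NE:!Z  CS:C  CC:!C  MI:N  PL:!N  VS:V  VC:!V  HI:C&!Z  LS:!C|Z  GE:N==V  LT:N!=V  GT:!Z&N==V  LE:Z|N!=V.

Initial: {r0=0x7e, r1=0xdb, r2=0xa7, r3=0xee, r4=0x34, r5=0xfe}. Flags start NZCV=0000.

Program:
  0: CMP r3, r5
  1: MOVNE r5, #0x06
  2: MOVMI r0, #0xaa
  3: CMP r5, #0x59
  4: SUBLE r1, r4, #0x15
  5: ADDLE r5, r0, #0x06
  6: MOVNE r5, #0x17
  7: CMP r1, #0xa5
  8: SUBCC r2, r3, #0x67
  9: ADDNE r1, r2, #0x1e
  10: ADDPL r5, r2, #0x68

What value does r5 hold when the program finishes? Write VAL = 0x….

[0] flags=1000 → (cmp)
[1] flags=1000 NE?T → r5=0x06
[2] flags=1000 MI?T → r0=0xaa
[3] flags=1000 → (cmp)
[4] flags=1000 LE?T → r1=0x1f
[5] flags=1000 LE?T → r5=0xb0
[6] flags=1000 NE?T → r5=0x17
[7] flags=0000 → (cmp)
[8] flags=0000 CC?T → r2=0x87
[9] flags=0000 NE?T → r1=0xa5
[10] flags=0000 PL?T → r5=0xef

VAL = 0xef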